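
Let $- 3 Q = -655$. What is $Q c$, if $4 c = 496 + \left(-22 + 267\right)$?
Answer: $\frac{161785}{4} \approx 40446.0$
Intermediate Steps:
$c = \frac{741}{4}$ ($c = \frac{496 + \left(-22 + 267\right)}{4} = \frac{496 + 245}{4} = \frac{1}{4} \cdot 741 = \frac{741}{4} \approx 185.25$)
$Q = \frac{655}{3}$ ($Q = \left(- \frac{1}{3}\right) \left(-655\right) = \frac{655}{3} \approx 218.33$)
$Q c = \frac{655}{3} \cdot \frac{741}{4} = \frac{161785}{4}$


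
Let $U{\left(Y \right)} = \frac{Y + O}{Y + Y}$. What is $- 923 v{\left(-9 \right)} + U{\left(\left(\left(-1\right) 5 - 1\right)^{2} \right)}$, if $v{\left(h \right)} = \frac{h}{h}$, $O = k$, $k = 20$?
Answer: $- \frac{8300}{9} \approx -922.22$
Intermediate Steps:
$O = 20$
$U{\left(Y \right)} = \frac{20 + Y}{2 Y}$ ($U{\left(Y \right)} = \frac{Y + 20}{Y + Y} = \frac{20 + Y}{2 Y}$)
$v{\left(h \right)} = 1$
$- 923 v{\left(-9 \right)} + U{\left(\left(\left(-1\right) 5 - 1\right)^{2} \right)} = \left(-923\right) 1 + \frac{20 + \left(\left(-1\right) 5 - 1\right)^{2}}{2 \left(\left(-1\right) 5 - 1\right)^{2}} = -923 + \frac{20 + \left(-5 - 1\right)^{2}}{2 \left(-5 - 1\right)^{2}} = -923 + \frac{20 + \left(-6\right)^{2}}{2 \left(-6\right)^{2}} = -923 + \frac{20 + 36}{2 \cdot 36} = -923 + \frac{1}{2} \cdot \frac{1}{36} \cdot 56 = -923 + \frac{7}{9} = - \frac{8300}{9}$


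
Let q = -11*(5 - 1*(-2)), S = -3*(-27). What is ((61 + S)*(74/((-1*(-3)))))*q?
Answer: -809116/3 ≈ -2.6971e+5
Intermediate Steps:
S = 81
q = -77 (q = -11*(5 + 2) = -11*7 = -77)
((61 + S)*(74/((-1*(-3)))))*q = ((61 + 81)*(74/((-1*(-3)))))*(-77) = (142*(74/3))*(-77) = (10508/3)*(-77) = -809116/3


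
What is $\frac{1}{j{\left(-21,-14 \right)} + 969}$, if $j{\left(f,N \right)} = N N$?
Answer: $\frac{1}{1165} \approx 0.00085837$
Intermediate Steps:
$j{\left(f,N \right)} = N^{2}$
$\frac{1}{j{\left(-21,-14 \right)} + 969} = \frac{1}{\left(-14\right)^{2} + 969} = \frac{1}{196 + 969} = \frac{1}{1165}$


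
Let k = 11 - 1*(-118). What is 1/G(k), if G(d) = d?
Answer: 1/129 ≈ 0.0077519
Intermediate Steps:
k = 129 (k = 11 + 118 = 129)
1/G(k) = 1/129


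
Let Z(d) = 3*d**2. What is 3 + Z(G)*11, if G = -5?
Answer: 828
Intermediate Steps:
3 + Z(G)*11 = 3 + (3*(-5)**2)*11 = 3 + (3*25)*11 = 3 + 75*11 = 3 + 825 = 828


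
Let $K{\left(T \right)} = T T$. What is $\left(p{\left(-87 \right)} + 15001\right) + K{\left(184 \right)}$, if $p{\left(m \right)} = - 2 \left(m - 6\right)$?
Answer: $49043$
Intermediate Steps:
$p{\left(m \right)} = 12 - 2 m$ ($p{\left(m \right)} = - 2 \left(-6 + m\right) = 12 - 2 m$)
$K{\left(T \right)} = T^{2}$
$\left(p{\left(-87 \right)} + 15001\right) + K{\left(184 \right)} = \left(\left(12 - -174\right) + 15001\right) + 184^{2} = \left(\left(12 + 174\right) + 15001\right) + 33856 = \left(186 + 15001\right) + 33856 = 15187 + 33856 = 49043$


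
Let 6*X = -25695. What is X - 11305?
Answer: -31175/2 ≈ -15588.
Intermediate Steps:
X = -8565/2 (X = (⅙)*(-25695) = -8565/2 ≈ -4282.5)
X - 11305 = -8565/2 - 11305 = -31175/2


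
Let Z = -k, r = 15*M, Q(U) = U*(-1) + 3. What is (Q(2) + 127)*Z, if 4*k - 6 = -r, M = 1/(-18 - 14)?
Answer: -207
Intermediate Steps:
M = -1/32 (M = 1/(-32) = -1/32 ≈ -0.031250)
Q(U) = 3 - U (Q(U) = -U + 3 = 3 - U)
r = -15/32 (r = 15*(-1/32) = -15/32 ≈ -0.46875)
k = 207/128 (k = 3/2 + (-1*(-15/32))/4 = 3/2 + (1/4)*(15/32) = 3/2 + 15/128 = 207/128 ≈ 1.6172)
Z = -207/128 (Z = -1*207/128 = -207/128 ≈ -1.6172)
(Q(2) + 127)*Z = ((3 - 1*2) + 127)*(-207/128) = ((3 - 2) + 127)*(-207/128) = (1 + 127)*(-207/128) = 128*(-207/128) = -207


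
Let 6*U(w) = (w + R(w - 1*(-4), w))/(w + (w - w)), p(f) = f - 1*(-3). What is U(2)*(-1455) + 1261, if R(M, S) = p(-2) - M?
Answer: 6499/4 ≈ 1624.8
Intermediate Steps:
p(f) = 3 + f (p(f) = f + 3 = 3 + f)
R(M, S) = 1 - M (R(M, S) = (3 - 2) - M = 1 - M)
U(w) = -1/(2*w) (U(w) = ((w + (1 - (w - 1*(-4))))/(w + (w - w)))/6 = ((w + (1 - (w + 4)))/(w + 0))/6 = ((w + (1 - (4 + w)))/w)/6 = ((w + (1 + (-4 - w)))/w)/6 = ((w + (-3 - w))/w)/6 = (-3/w)/6 = -1/(2*w))
U(2)*(-1455) + 1261 = -½/2*(-1455) + 1261 = -½*½*(-1455) + 1261 = -¼*(-1455) + 1261 = 1455/4 + 1261 = 6499/4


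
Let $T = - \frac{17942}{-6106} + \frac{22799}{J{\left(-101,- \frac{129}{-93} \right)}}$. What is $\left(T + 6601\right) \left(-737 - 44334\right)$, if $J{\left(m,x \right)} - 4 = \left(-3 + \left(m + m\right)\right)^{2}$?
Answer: $- \frac{2938112291944481}{9870349} \approx -2.9767 \cdot 10^{8}$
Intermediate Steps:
$J{\left(m,x \right)} = 4 + \left(-3 + 2 m\right)^{2}$ ($J{\left(m,x \right)} = 4 + \left(-3 + \left(m + m\right)\right)^{2} = 4 + \left(-3 + 2 m\right)^{2}$)
$T = \frac{446647506}{128314537}$ ($T = - \frac{17942}{-6106} + \frac{22799}{4 + \left(-3 + 2 \left(-101\right)\right)^{2}} = \left(-17942\right) \left(- \frac{1}{6106}\right) + \frac{22799}{4 + \left(-3 - 202\right)^{2}} = \frac{8971}{3053} + \frac{22799}{4 + \left(-205\right)^{2}} = \frac{8971}{3053} + \frac{22799}{4 + 42025} = \frac{8971}{3053} + \frac{22799}{42029} = \frac{446647506}{128314537} \approx 3.4809$)
$\left(T + 6601\right) \left(-737 - 44334\right) = \left(\frac{446647506}{128314537} + 6601\right) \left(-737 - 44334\right) = \frac{847450906243}{128314537} \left(-45071\right) = - \frac{2938112291944481}{9870349}$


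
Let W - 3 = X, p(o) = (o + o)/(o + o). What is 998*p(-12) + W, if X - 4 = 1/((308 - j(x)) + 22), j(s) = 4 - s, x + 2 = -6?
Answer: 319591/318 ≈ 1005.0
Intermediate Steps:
x = -8 (x = -2 - 6 = -8)
X = 1273/318 (X = 4 + 1/((308 - (4 - 1*(-8))) + 22) = 4 + 1/((308 - (4 + 8)) + 22) = 4 + 1/((308 - 1*12) + 22) = 4 + 1/((308 - 12) + 22) = 4 + 1/(296 + 22) = 4 + 1/318 = 1273/318 ≈ 4.0031)
p(o) = 1 (p(o) = (2*o)/((2*o)) = (2*o)*(1/(2*o)) = 1)
W = 2227/318 (W = 3 + 1273/318 = 2227/318 ≈ 7.0031)
998*p(-12) + W = 998*1 + 2227/318 = 998 + 2227/318 = 319591/318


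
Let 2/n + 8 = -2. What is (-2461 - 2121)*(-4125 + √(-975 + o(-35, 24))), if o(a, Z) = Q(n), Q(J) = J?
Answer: 18900750 - 9164*I*√6095/5 ≈ 1.8901e+7 - 1.4309e+5*I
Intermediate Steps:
n = -⅕ (n = 2/(-8 - 2) = 2/(-10) = 2*(-⅒) = -⅕ ≈ -0.20000)
o(a, Z) = -⅕
(-2461 - 2121)*(-4125 + √(-975 + o(-35, 24))) = (-2461 - 2121)*(-4125 + √(-975 - ⅕)) = -4582*(-4125 + √(-4876/5)) = -4582*(-4125 + 2*I*√6095/5) = 18900750 - 9164*I*√6095/5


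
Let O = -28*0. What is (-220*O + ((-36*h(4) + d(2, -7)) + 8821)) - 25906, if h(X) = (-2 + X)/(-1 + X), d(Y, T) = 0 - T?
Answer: -17102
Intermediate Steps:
d(Y, T) = -T
h(X) = (-2 + X)/(-1 + X)
O = 0
(-220*O + ((-36*h(4) + d(2, -7)) + 8821)) - 25906 = (-220*0 + ((-36*(-2 + 4)/(-1 + 4) - 1*(-7)) + 8821)) - 25906 = (0 + ((-36*2/3 + 7) + 8821)) - 25906 = (0 + ((-12*2 + 7) + 8821)) - 25906 = (0 + ((-36*⅔ + 7) + 8821)) - 25906 = (0 + ((-24 + 7) + 8821)) - 25906 = (0 + (-17 + 8821)) - 25906 = (0 + 8804) - 25906 = 8804 - 25906 = -17102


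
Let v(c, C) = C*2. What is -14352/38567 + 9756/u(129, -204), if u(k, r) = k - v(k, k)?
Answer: -126037020/1658381 ≈ -76.000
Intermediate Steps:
v(c, C) = 2*C
u(k, r) = -k (u(k, r) = k - 2*k = -k)
-14352/38567 + 9756/u(129, -204) = -14352/38567 + 9756/((-1*129)) = -14352*1/38567 + 9756/(-129) = -14352/38567 + 9756*(-1/129) = -14352/38567 - 3252/43 = -126037020/1658381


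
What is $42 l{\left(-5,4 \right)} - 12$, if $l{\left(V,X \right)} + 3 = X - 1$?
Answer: $-12$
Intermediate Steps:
$l{\left(V,X \right)} = -4 + X$ ($l{\left(V,X \right)} = -3 + \left(X - 1\right) = -3 + \left(-1 + X\right) = -4 + X$)
$42 l{\left(-5,4 \right)} - 12 = 42 \left(-4 + 4\right) - 12 = 42 \cdot 0 - 12 = 0 - 12 = -12$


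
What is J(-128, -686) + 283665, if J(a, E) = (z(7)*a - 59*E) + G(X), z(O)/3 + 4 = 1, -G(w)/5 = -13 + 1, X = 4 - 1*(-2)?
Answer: 325351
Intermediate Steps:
X = 6 (X = 4 + 2 = 6)
G(w) = 60 (G(w) = -5*(-13 + 1) = -5*(-12) = 60)
z(O) = -9 (z(O) = -12 + 3*1 = -12 + 3 = -9)
J(a, E) = 60 - 59*E - 9*a (J(a, E) = (-9*a - 59*E) + 60 = (-59*E - 9*a) + 60 = 60 - 59*E - 9*a)
J(-128, -686) + 283665 = (60 - 59*(-686) - 9*(-128)) + 283665 = (60 + 40474 + 1152) + 283665 = 41686 + 283665 = 325351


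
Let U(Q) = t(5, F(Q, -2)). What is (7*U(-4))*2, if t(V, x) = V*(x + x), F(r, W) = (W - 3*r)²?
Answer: 14000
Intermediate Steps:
t(V, x) = 2*V*x (t(V, x) = V*(2*x) = 2*V*x)
U(Q) = 10*(-2 - 3*Q)² (U(Q) = 2*5*(-2 - 3*Q)² = 10*(-2 - 3*Q)²)
(7*U(-4))*2 = (7*(10*(2 + 3*(-4))²))*2 = (7*(10*(2 - 12)²))*2 = (7*(10*(-10)²))*2 = (7*(10*100))*2 = (7*1000)*2 = 7000*2 = 14000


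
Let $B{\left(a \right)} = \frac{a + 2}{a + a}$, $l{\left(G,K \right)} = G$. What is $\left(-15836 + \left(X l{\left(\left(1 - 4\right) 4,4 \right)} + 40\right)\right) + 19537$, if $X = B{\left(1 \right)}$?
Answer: $3723$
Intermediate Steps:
$B{\left(a \right)} = \frac{2 + a}{2 a}$
$X = \frac{3}{2}$ ($X = \frac{2 + 1}{2 \cdot 1} = \frac{1}{2} \cdot 1 \cdot 3 = \frac{3}{2} \approx 1.5$)
$\left(-15836 + \left(X l{\left(\left(1 - 4\right) 4,4 \right)} + 40\right)\right) + 19537 = \left(-15836 + \left(\frac{3 \left(1 - 4\right) 4}{2} + 40\right)\right) + 19537 = \left(-15836 + \left(\frac{3 \left(\left(-3\right) 4\right)}{2} + 40\right)\right) + 19537 = \left(-15836 + \left(\frac{3}{2} \left(-12\right) + 40\right)\right) + 19537 = \left(-15836 + \left(-18 + 40\right)\right) + 19537 = \left(-15836 + 22\right) + 19537 = -15814 + 19537 = 3723$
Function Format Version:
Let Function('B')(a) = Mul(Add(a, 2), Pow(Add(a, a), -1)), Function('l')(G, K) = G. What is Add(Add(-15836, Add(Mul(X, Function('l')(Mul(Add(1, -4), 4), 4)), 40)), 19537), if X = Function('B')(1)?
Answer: 3723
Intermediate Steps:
Function('B')(a) = Mul(Rational(1, 2), Pow(a, -1), Add(2, a)) (Function('B')(a) = Mul(Add(2, a), Pow(Mul(2, a), -1)) = Mul(Add(2, a), Mul(Rational(1, 2), Pow(a, -1))) = Mul(Rational(1, 2), Pow(a, -1), Add(2, a)))
X = Rational(3, 2) (X = Mul(Rational(1, 2), Pow(1, -1), Add(2, 1)) = Mul(Rational(1, 2), 1, 3) = Rational(3, 2) ≈ 1.5000)
Add(Add(-15836, Add(Mul(X, Function('l')(Mul(Add(1, -4), 4), 4)), 40)), 19537) = Add(Add(-15836, Add(Mul(Rational(3, 2), Mul(Add(1, -4), 4)), 40)), 19537) = Add(Add(-15836, Add(Mul(Rational(3, 2), Mul(-3, 4)), 40)), 19537) = Add(Add(-15836, Add(Mul(Rational(3, 2), -12), 40)), 19537) = Add(Add(-15836, Add(-18, 40)), 19537) = Add(Add(-15836, 22), 19537) = Add(-15814, 19537) = 3723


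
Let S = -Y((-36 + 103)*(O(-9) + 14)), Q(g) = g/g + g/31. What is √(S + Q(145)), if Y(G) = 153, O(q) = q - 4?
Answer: I*√141577/31 ≈ 12.138*I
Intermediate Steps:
O(q) = -4 + q
Q(g) = 1 + g/31 (Q(g) = 1 + g*(1/31) = 1 + g/31)
S = -153 (S = -1*153 = -153)
√(S + Q(145)) = √(-153 + (1 + (1/31)*145)) = √(-153 + (1 + 145/31)) = √(-153 + 176/31) = √(-4567/31) = I*√141577/31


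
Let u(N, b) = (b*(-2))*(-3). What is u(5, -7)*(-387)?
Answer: 16254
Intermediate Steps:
u(N, b) = 6*b (u(N, b) = -2*b*(-3) = 6*b)
u(5, -7)*(-387) = (6*(-7))*(-387) = -42*(-387) = 16254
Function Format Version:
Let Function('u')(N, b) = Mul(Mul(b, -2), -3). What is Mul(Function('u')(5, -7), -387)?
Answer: 16254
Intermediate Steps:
Function('u')(N, b) = Mul(6, b) (Function('u')(N, b) = Mul(Mul(-2, b), -3) = Mul(6, b))
Mul(Function('u')(5, -7), -387) = Mul(Mul(6, -7), -387) = Mul(-42, -387) = 16254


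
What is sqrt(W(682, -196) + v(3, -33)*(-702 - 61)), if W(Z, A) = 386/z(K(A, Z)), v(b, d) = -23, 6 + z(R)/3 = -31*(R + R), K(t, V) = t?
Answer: 4*sqrt(364067343741)/18219 ≈ 132.47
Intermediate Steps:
z(R) = -18 - 186*R (z(R) = -18 + 3*(-31*(R + R)) = -18 + 3*(-62*R) = -18 - 186*R)
W(Z, A) = 386/(-18 - 186*A)
sqrt(W(682, -196) + v(3, -33)*(-702 - 61)) = sqrt(-193/(9 + 93*(-196)) - 23*(-702 - 61)) = sqrt(-193/(9 - 18228) - 23*(-763)) = sqrt(-193/(-18219) + 17549) = sqrt(-193*(-1/18219) + 17549) = sqrt(193/18219 + 17549) = sqrt(319725424/18219) = 4*sqrt(364067343741)/18219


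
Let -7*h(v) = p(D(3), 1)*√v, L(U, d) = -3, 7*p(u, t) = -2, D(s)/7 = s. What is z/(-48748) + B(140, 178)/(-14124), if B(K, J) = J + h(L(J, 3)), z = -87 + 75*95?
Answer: -6755116/43032297 - I*√3/346038 ≈ -0.15698 - 5.0054e-6*I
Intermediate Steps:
z = 7038 (z = -87 + 7125 = 7038)
D(s) = 7*s
p(u, t) = -2/7 (p(u, t) = (⅐)*(-2) = -2/7)
h(v) = 2*√v/49 (h(v) = -(-2)*√v/49 = 2*√v/49)
B(K, J) = J + 2*I*√3/49 (B(K, J) = J + 2*√(-3)/49 = J + 2*(I*√3)/49 = J + 2*I*√3/49)
z/(-48748) + B(140, 178)/(-14124) = 7038/(-48748) + (178 + 2*I*√3/49)/(-14124) = 7038*(-1/48748) + (178 + 2*I*√3/49)*(-1/14124) = -3519/24374 + (-89/7062 - I*√3/346038) = -6755116/43032297 - I*√3/346038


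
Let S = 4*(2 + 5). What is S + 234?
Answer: 262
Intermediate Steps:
S = 28 (S = 4*7 = 28)
S + 234 = 28 + 234 = 262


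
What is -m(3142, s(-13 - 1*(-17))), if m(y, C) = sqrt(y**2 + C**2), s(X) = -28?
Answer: -2*sqrt(2468237) ≈ -3142.1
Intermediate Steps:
m(y, C) = sqrt(C**2 + y**2)
-m(3142, s(-13 - 1*(-17))) = -sqrt((-28)**2 + 3142**2) = -sqrt(784 + 9872164) = -sqrt(9872948) = -2*sqrt(2468237)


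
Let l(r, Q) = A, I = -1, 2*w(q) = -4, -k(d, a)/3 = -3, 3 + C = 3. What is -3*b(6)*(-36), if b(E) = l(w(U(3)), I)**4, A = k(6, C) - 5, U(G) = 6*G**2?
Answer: 27648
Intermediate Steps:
C = 0 (C = -3 + 3 = 0)
k(d, a) = 9 (k(d, a) = -3*(-3) = 9)
w(q) = -2 (w(q) = (1/2)*(-4) = -2)
A = 4 (A = 9 - 5 = 4)
l(r, Q) = 4
b(E) = 256 (b(E) = 4**4 = 256)
-3*b(6)*(-36) = -3*256*(-36) = -768*(-36) = 27648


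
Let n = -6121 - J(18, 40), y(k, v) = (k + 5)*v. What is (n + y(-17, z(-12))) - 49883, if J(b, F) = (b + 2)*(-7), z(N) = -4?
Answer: -55816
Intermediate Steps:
J(b, F) = -14 - 7*b (J(b, F) = (2 + b)*(-7) = -14 - 7*b)
y(k, v) = v*(5 + k) (y(k, v) = (5 + k)*v = v*(5 + k))
n = -5981 (n = -6121 - (-14 - 7*18) = -6121 - (-14 - 126) = -6121 - 1*(-140) = -6121 + 140 = -5981)
(n + y(-17, z(-12))) - 49883 = (-5981 - 4*(5 - 17)) - 49883 = (-5981 - 4*(-12)) - 49883 = (-5981 + 48) - 49883 = -5933 - 49883 = -55816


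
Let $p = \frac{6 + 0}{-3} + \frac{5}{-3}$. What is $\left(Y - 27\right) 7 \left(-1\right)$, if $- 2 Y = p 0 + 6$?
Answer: $210$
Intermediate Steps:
$p = - \frac{11}{3}$ ($p = 6 \left(- \frac{1}{3}\right) + 5 \left(- \frac{1}{3}\right) = -2 - \frac{5}{3} = - \frac{11}{3} \approx -3.6667$)
$Y = -3$ ($Y = - \frac{\left(- \frac{11}{3}\right) 0 + 6}{2} = - \frac{0 + 6}{2} = \left(- \frac{1}{2}\right) 6 = -3$)
$\left(Y - 27\right) 7 \left(-1\right) = \left(-3 - 27\right) 7 \left(-1\right) = \left(-30\right) \left(-7\right) = 210$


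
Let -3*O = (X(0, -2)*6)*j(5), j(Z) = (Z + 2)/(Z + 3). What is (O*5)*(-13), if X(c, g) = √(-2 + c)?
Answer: 455*I*√2/4 ≈ 160.87*I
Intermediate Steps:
j(Z) = (2 + Z)/(3 + Z)
O = -7*I*√2/4 (O = -√(-2 + 0)*6*(2 + 5)/(3 + 5)/3 = -√(-2)*6*7/8/3 = -(I*√2)*6*(⅛)*7/3 = -6*I*√2*7/(3*8) = -7*I*√2/4 ≈ -2.4749*I)
(O*5)*(-13) = (-7*I*√2/4*5)*(-13) = -35*I*√2/4*(-13) = 455*I*√2/4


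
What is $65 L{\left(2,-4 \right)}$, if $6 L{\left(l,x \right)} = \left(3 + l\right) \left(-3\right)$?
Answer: $- \frac{325}{2} \approx -162.5$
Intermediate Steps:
$L{\left(l,x \right)} = - \frac{3}{2} - \frac{l}{2}$ ($L{\left(l,x \right)} = \frac{\left(3 + l\right) \left(-3\right)}{6} = \frac{-9 - 3 l}{6} = - \frac{3}{2} - \frac{l}{2}$)
$65 L{\left(2,-4 \right)} = 65 \left(- \frac{3}{2} - 1\right) = 65 \left(- \frac{5}{2}\right) = - \frac{325}{2}$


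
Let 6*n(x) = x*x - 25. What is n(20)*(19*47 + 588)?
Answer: 185125/2 ≈ 92563.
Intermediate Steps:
n(x) = -25/6 + x²/6 (n(x) = (x*x - 25)/6 = (x² - 25)/6 = (-25 + x²)/6 = -25/6 + x²/6)
n(20)*(19*47 + 588) = (-25/6 + (⅙)*20²)*(19*47 + 588) = (-25/6 + (⅙)*400)*(893 + 588) = (-25/6 + 200/3)*1481 = (125/2)*1481 = 185125/2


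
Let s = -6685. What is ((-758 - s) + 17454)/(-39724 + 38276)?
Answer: -23381/1448 ≈ -16.147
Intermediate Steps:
((-758 - s) + 17454)/(-39724 + 38276) = ((-758 - 1*(-6685)) + 17454)/(-39724 + 38276) = ((-758 + 6685) + 17454)/(-1448) = (5927 + 17454)*(-1/1448) = 23381*(-1/1448) = -23381/1448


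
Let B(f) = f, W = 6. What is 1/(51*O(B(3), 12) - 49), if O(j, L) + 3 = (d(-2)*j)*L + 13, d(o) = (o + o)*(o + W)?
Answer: -1/28915 ≈ -3.4584e-5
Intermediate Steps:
d(o) = 2*o*(6 + o) (d(o) = (o + o)*(o + 6) = (2*o)*(6 + o) = 2*o*(6 + o))
O(j, L) = 10 - 16*L*j (O(j, L) = -3 + (((2*(-2)*(6 - 2))*j)*L + 13) = -3 + (((2*(-2)*4)*j)*L + 13) = -3 + ((-16*j)*L + 13) = -3 + (-16*L*j + 13) = -3 + (13 - 16*L*j) = 10 - 16*L*j)
1/(51*O(B(3), 12) - 49) = 1/(51*(10 - 16*12*3) - 49) = 1/(51*(10 - 576) - 49) = 1/(51*(-566) - 49) = 1/(-28866 - 49) = 1/(-28915) = -1/28915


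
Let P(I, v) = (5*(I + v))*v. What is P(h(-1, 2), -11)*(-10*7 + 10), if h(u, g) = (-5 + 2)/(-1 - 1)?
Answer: -31350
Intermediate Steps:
h(u, g) = 3/2 (h(u, g) = -3/(-2) = -3*(-½) = 3/2)
P(I, v) = v*(5*I + 5*v) (P(I, v) = (5*I + 5*v)*v = v*(5*I + 5*v))
P(h(-1, 2), -11)*(-10*7 + 10) = (5*(-11)*(3/2 - 11))*(-10*7 + 10) = (5*(-11)*(-19/2))*(-70 + 10) = (1045/2)*(-60) = -31350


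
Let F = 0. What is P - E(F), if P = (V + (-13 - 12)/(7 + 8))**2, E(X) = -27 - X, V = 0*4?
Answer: 268/9 ≈ 29.778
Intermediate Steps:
V = 0
P = 25/9 (P = (0 + (-13 - 12)/(7 + 8))**2 = (0 - 25/15)**2 = (0 - 25*1/15)**2 = (0 - 5/3)**2 = (-5/3)**2 = 25/9 ≈ 2.7778)
P - E(F) = 25/9 - (-27 - 1*0) = 25/9 - (-27 + 0) = 25/9 - 1*(-27) = 25/9 + 27 = 268/9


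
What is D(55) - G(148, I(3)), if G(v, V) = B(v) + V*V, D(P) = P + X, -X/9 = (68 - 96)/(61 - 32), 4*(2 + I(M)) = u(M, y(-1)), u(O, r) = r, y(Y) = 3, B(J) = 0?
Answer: 28827/464 ≈ 62.127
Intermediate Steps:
I(M) = -5/4 (I(M) = -2 + (¼)*3 = -2 + ¾ = -5/4)
X = 252/29 (X = -9*(68 - 96)/(61 - 32) = -(-252)/29 = -9*(-28/29) = 252/29 ≈ 8.6897)
D(P) = 252/29 + P (D(P) = P + 252/29 = 252/29 + P)
G(v, V) = V² (G(v, V) = 0 + V*V = 0 + V² = V²)
D(55) - G(148, I(3)) = (252/29 + 55) - (-5/4)² = 1847/29 - 1*25/16 = 1847/29 - 25/16 = 28827/464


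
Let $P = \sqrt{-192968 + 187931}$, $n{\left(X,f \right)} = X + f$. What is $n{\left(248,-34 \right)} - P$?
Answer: $214 - i \sqrt{5037} \approx 214.0 - 70.972 i$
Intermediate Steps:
$P = i \sqrt{5037}$ ($P = \sqrt{-5037} = i \sqrt{5037} \approx 70.972 i$)
$n{\left(248,-34 \right)} - P = \left(248 - 34\right) - i \sqrt{5037} = 214 - i \sqrt{5037}$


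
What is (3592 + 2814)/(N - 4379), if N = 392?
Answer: -6406/3987 ≈ -1.6067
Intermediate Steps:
(3592 + 2814)/(N - 4379) = (3592 + 2814)/(392 - 4379) = 6406/(-3987) = 6406*(-1/3987) = -6406/3987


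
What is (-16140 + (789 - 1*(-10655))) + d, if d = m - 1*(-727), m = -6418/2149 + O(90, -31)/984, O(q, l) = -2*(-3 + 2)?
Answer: -4199610959/1057308 ≈ -3972.0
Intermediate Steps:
O(q, l) = 2 (O(q, l) = -2*(-1) = 2)
m = -3155507/1057308 (m = -6418/2149 + 2/984 = -6418*1/2149 + 2*(1/984) = -6418/2149 + 1/492 = -3155507/1057308 ≈ -2.9845)
d = 765507409/1057308 (d = -3155507/1057308 - 1*(-727) = -3155507/1057308 + 727 = 765507409/1057308 ≈ 724.02)
(-16140 + (789 - 1*(-10655))) + d = (-16140 + (789 - 1*(-10655))) + 765507409/1057308 = (-16140 + (789 + 10655)) + 765507409/1057308 = (-16140 + 11444) + 765507409/1057308 = -4696 + 765507409/1057308 = -4199610959/1057308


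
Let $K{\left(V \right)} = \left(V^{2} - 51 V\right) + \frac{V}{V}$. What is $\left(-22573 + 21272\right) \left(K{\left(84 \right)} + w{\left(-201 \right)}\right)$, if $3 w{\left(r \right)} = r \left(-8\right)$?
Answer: $-4305009$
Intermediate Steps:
$w{\left(r \right)} = - \frac{8 r}{3}$ ($w{\left(r \right)} = \frac{r \left(-8\right)}{3} = \frac{\left(-8\right) r}{3} = - \frac{8 r}{3}$)
$K{\left(V \right)} = 1 + V^{2} - 51 V$ ($K{\left(V \right)} = \left(V^{2} - 51 V\right) + 1 = 1 + V^{2} - 51 V$)
$\left(-22573 + 21272\right) \left(K{\left(84 \right)} + w{\left(-201 \right)}\right) = \left(-22573 + 21272\right) \left(\left(1 + 84^{2} - 4284\right) - -536\right) = - 1301 \left(\left(1 + 7056 - 4284\right) + 536\right) = - 1301 \left(2773 + 536\right) = \left(-1301\right) 3309 = -4305009$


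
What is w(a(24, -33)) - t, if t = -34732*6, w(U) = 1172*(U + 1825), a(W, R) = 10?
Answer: 2359012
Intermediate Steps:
w(U) = 2138900 + 1172*U (w(U) = 1172*(1825 + U) = 2138900 + 1172*U)
t = -208392 (t = -1*208392 = -208392)
w(a(24, -33)) - t = (2138900 + 1172*10) - 1*(-208392) = (2138900 + 11720) + 208392 = 2150620 + 208392 = 2359012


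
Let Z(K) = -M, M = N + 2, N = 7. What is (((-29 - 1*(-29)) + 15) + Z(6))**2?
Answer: 36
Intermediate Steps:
M = 9 (M = 7 + 2 = 9)
Z(K) = -9 (Z(K) = -1*9 = -9)
(((-29 - 1*(-29)) + 15) + Z(6))**2 = (((-29 - 1*(-29)) + 15) - 9)**2 = (((-29 + 29) + 15) - 9)**2 = ((0 + 15) - 9)**2 = (15 - 9)**2 = 6**2 = 36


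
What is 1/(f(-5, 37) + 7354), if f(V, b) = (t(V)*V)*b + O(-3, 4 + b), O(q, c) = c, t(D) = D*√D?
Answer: 1479/11792830 - 37*I*√5/2358566 ≈ 0.00012542 - 3.5078e-5*I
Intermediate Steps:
t(D) = D^(3/2)
f(V, b) = 4 + b + b*V^(5/2) (f(V, b) = (V^(3/2)*V)*b + (4 + b) = V^(5/2)*b + (4 + b) = b*V^(5/2) + (4 + b) = 4 + b + b*V^(5/2))
1/(f(-5, 37) + 7354) = 1/((4 + 37 + 37*(-5)^(5/2)) + 7354) = 1/((4 + 37 + 37*(25*I*√5)) + 7354) = 1/((4 + 37 + 925*I*√5) + 7354) = 1/((41 + 925*I*√5) + 7354) = 1/(7395 + 925*I*√5)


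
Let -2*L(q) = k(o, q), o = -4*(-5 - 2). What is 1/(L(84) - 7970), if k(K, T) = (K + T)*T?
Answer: -1/12674 ≈ -7.8902e-5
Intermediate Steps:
o = 28 (o = -4*(-7) = 28)
k(K, T) = T*(K + T)
L(q) = -q*(28 + q)/2
1/(L(84) - 7970) = 1/(-1/2*84*(28 + 84) - 7970) = 1/(-1/2*84*112 - 7970) = 1/(-4704 - 7970) = 1/(-12674) = -1/12674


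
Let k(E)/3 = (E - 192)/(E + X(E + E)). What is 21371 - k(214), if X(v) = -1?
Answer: 1517319/71 ≈ 21371.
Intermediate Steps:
k(E) = 3*(-192 + E)/(-1 + E) (k(E) = 3*((E - 192)/(E - 1)) = 3*((-192 + E)/(-1 + E)) = 3*(-192 + E)/(-1 + E))
21371 - k(214) = 21371 - 3*(-192 + 214)/(-1 + 214) = 21371 - 3*22/213 = 21371 - 1*22/71 = 21371 - 22/71 = 1517319/71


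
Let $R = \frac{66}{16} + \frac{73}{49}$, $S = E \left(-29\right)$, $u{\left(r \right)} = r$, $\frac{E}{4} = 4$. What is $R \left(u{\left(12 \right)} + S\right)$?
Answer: $- \frac{248713}{98} \approx -2537.9$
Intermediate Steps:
$E = 16$ ($E = 4 \cdot 4 = 16$)
$S = -464$ ($S = 16 \left(-29\right) = -464$)
$R = \frac{2201}{392}$ ($R = 66 \cdot \frac{1}{16} + 73 \cdot \frac{1}{49} = \frac{33}{8} + \frac{73}{49} = \frac{2201}{392} \approx 5.6148$)
$R \left(u{\left(12 \right)} + S\right) = \frac{2201 \left(12 - 464\right)}{392} = \frac{2201}{392} \left(-452\right) = - \frac{248713}{98}$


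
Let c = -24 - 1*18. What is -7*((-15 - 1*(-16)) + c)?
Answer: 287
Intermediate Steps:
c = -42 (c = -24 - 18 = -42)
-7*((-15 - 1*(-16)) + c) = -7*((-15 - 1*(-16)) - 42) = -7*((-15 + 16) - 42) = -7*(1 - 42) = -7*(-41) = 287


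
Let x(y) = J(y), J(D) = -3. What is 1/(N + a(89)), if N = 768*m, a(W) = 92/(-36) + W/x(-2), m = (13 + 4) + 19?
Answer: 9/248542 ≈ 3.6211e-5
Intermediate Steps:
x(y) = -3
m = 36 (m = 17 + 19 = 36)
a(W) = -23/9 - W/3 (a(W) = 92/(-36) + W/(-3) = 92*(-1/36) + W*(-⅓) = -23/9 - W/3)
N = 27648 (N = 768*36 = 27648)
1/(N + a(89)) = 1/(27648 + (-23/9 - ⅓*89)) = 1/(27648 + (-23/9 - 89/3)) = 1/(27648 - 290/9) = 1/(248542/9) = 9/248542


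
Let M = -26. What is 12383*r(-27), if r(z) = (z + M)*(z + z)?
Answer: 35440146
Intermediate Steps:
r(z) = 2*z*(-26 + z) (r(z) = (z - 26)*(z + z) = (-26 + z)*(2*z) = 2*z*(-26 + z))
12383*r(-27) = 12383*(2*(-27)*(-26 - 27)) = 12383*(2*(-27)*(-53)) = 12383*2862 = 35440146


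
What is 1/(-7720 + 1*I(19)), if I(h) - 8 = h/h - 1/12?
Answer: -12/92533 ≈ -0.00012968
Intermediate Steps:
I(h) = 107/12 (I(h) = 8 + (h/h - 1/12) = 8 + (1 - 1*1/12) = 8 + (1 - 1/12) = 8 + 11/12 = 107/12)
1/(-7720 + 1*I(19)) = 1/(-7720 + 1*(107/12)) = 1/(-7720 + 107/12) = 1/(-92533/12) = -12/92533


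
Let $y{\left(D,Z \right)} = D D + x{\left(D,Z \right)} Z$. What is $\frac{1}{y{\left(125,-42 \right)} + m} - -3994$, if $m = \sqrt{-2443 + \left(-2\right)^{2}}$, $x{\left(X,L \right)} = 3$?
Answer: $\frac{959444446859}{240221440} - \frac{3 i \sqrt{271}}{240221440} \approx 3994.0 - 2.0559 \cdot 10^{-7} i$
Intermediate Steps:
$y{\left(D,Z \right)} = D^{2} + 3 Z$ ($y{\left(D,Z \right)} = D D + 3 Z = D^{2} + 3 Z$)
$m = 3 i \sqrt{271}$ ($m = \sqrt{-2443 + 4} = \sqrt{-2439} = 3 i \sqrt{271} \approx 49.386 i$)
$\frac{1}{y{\left(125,-42 \right)} + m} - -3994 = \frac{1}{\left(125^{2} + 3 \left(-42\right)\right) + 3 i \sqrt{271}} - -3994 = \frac{1}{\left(15625 - 126\right) + 3 i \sqrt{271}} + 3994 = \frac{1}{15499 + 3 i \sqrt{271}} + 3994 = 3994 + \frac{1}{15499 + 3 i \sqrt{271}}$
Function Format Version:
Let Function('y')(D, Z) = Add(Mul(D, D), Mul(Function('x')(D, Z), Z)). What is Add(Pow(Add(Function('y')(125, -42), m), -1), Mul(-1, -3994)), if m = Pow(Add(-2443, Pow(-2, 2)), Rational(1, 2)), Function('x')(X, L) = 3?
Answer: Add(Rational(959444446859, 240221440), Mul(Rational(-3, 240221440), I, Pow(271, Rational(1, 2)))) ≈ Add(3994.0, Mul(-2.0559e-7, I))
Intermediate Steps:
Function('y')(D, Z) = Add(Pow(D, 2), Mul(3, Z)) (Function('y')(D, Z) = Add(Mul(D, D), Mul(3, Z)) = Add(Pow(D, 2), Mul(3, Z)))
m = Mul(3, I, Pow(271, Rational(1, 2))) (m = Pow(Add(-2443, 4), Rational(1, 2)) = Pow(-2439, Rational(1, 2)) = Mul(3, I, Pow(271, Rational(1, 2))) ≈ Mul(49.386, I))
Add(Pow(Add(Function('y')(125, -42), m), -1), Mul(-1, -3994)) = Add(Pow(Add(Add(Pow(125, 2), Mul(3, -42)), Mul(3, I, Pow(271, Rational(1, 2)))), -1), Mul(-1, -3994)) = Add(Pow(Add(Add(15625, -126), Mul(3, I, Pow(271, Rational(1, 2)))), -1), 3994) = Add(Pow(Add(15499, Mul(3, I, Pow(271, Rational(1, 2)))), -1), 3994) = Add(3994, Pow(Add(15499, Mul(3, I, Pow(271, Rational(1, 2)))), -1))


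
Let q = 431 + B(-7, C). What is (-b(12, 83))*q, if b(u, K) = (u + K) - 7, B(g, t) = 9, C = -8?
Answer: -38720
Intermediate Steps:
b(u, K) = -7 + K + u (b(u, K) = (K + u) - 7 = -7 + K + u)
q = 440 (q = 431 + 9 = 440)
(-b(12, 83))*q = -(-7 + 83 + 12)*440 = -1*88*440 = -88*440 = -38720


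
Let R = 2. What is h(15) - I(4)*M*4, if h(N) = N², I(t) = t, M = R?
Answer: 193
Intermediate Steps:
M = 2
h(15) - I(4)*M*4 = 15² - 4*2*4 = 225 - 8*4 = 225 - 1*32 = 225 - 32 = 193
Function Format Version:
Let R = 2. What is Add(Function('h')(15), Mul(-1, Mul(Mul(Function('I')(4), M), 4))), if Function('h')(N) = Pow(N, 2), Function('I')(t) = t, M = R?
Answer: 193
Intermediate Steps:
M = 2
Add(Function('h')(15), Mul(-1, Mul(Mul(Function('I')(4), M), 4))) = Add(Pow(15, 2), Mul(-1, Mul(Mul(4, 2), 4))) = Add(225, Mul(-1, Mul(8, 4))) = Add(225, Mul(-1, 32)) = Add(225, -32) = 193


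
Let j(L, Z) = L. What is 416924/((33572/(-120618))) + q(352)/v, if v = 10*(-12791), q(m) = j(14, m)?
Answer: -804050878506641/536774315 ≈ -1.4979e+6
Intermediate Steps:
q(m) = 14
v = -127910
416924/((33572/(-120618))) + q(352)/v = 416924/((33572/(-120618))) + 14/(-127910) = 416924/((33572*(-1/120618))) + 14*(-1/127910) = 416924/(-16786/60309) - 7/63955 = 416924*(-60309/16786) - 7/63955 = -12572134758/8393 - 7/63955 = -804050878506641/536774315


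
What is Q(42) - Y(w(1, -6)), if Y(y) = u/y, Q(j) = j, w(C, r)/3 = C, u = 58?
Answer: 68/3 ≈ 22.667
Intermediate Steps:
w(C, r) = 3*C
Y(y) = 58/y
Q(42) - Y(w(1, -6)) = 42 - 58/(3*1) = 42 - 58/3 = 68/3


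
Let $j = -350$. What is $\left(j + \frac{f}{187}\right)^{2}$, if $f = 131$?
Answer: $\frac{4266571761}{34969} \approx 1.2201 \cdot 10^{5}$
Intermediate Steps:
$\left(j + \frac{f}{187}\right)^{2} = \left(-350 + \frac{131}{187}\right)^{2} = \left(- \frac{65319}{187}\right)^{2} = \frac{4266571761}{34969}$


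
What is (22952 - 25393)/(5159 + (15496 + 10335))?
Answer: -2441/30990 ≈ -0.078767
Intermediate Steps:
(22952 - 25393)/(5159 + (15496 + 10335)) = -2441/(5159 + 25831) = -2441/30990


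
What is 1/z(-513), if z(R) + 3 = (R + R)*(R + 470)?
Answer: 1/44115 ≈ 2.2668e-5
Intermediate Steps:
z(R) = -3 + 2*R*(470 + R) (z(R) = -3 + (R + R)*(R + 470) = -3 + (2*R)*(470 + R) = -3 + 2*R*(470 + R))
1/z(-513) = 1/(-3 + 2*(-513)**2 + 940*(-513)) = 1/(-3 + 2*263169 - 482220) = 1/(-3 + 526338 - 482220) = 1/44115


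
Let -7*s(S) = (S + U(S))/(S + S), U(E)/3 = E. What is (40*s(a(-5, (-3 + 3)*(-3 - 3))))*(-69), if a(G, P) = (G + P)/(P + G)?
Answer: 5520/7 ≈ 788.57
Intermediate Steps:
U(E) = 3*E
a(G, P) = 1 (a(G, P) = (G + P)/(G + P) = 1)
s(S) = -2/7 (s(S) = -(S + 3*S)/(7*(S + S)) = -4*S/(7*(2*S)) = -4*S*1/(2*S)/7 = -1/7*2 = -2/7)
(40*s(a(-5, (-3 + 3)*(-3 - 3))))*(-69) = (40*(-2/7))*(-69) = -80/7*(-69) = 5520/7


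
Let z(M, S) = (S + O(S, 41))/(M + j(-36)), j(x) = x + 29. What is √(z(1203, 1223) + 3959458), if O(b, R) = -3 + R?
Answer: √8378215359/46 ≈ 1989.8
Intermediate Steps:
j(x) = 29 + x
z(M, S) = (38 + S)/(-7 + M) (z(M, S) = (S + (-3 + 41))/(M + (29 - 36)) = (S + 38)/(M - 7) = (38 + S)/(-7 + M))
√(z(1203, 1223) + 3959458) = √((38 + 1223)/(-7 + 1203) + 3959458) = √(1261/1196 + 3959458) = √((1/1196)*1261 + 3959458) = √(97/92 + 3959458) = √(364270233/92) = √8378215359/46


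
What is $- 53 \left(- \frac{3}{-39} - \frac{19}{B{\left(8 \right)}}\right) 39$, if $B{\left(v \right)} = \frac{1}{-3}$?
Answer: $-117978$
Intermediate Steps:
$B{\left(v \right)} = - \frac{1}{3}$
$- 53 \left(- \frac{3}{-39} - \frac{19}{B{\left(8 \right)}}\right) 39 = - 53 \left(- \frac{3}{-39} - \frac{19}{- \frac{1}{3}}\right) 39 = - 53 \left(\left(-3\right) \left(- \frac{1}{39}\right) - -57\right) 39 = - 53 \left(\frac{1}{13} + 57\right) 39 = \left(-53\right) \frac{742}{13} \cdot 39 = \left(- \frac{39326}{13}\right) 39 = -117978$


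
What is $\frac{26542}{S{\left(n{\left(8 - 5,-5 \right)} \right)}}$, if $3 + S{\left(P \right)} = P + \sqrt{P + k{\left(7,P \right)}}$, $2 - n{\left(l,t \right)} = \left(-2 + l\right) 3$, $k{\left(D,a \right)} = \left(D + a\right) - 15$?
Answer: $- \frac{53084}{13} - \frac{13271 i \sqrt{10}}{13} \approx -4083.4 - 3228.2 i$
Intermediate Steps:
$k{\left(D,a \right)} = -15 + D + a$
$n{\left(l,t \right)} = 8 - 3 l$ ($n{\left(l,t \right)} = 2 - \left(-2 + l\right) 3 = 2 - \left(-6 + 3 l\right) = 8 - 3 l$)
$S{\left(P \right)} = -3 + P + \sqrt{-8 + 2 P}$ ($S{\left(P \right)} = -3 + \left(P + \sqrt{P + \left(-15 + 7 + P\right)}\right) = -3 + \left(P + \sqrt{P + \left(-8 + P\right)}\right) = -3 + \left(P + \sqrt{-8 + 2 P}\right) = -3 + P + \sqrt{-8 + 2 P}$)
$\frac{26542}{S{\left(n{\left(8 - 5,-5 \right)} \right)}} = \frac{26542}{-3 + \left(8 - 3 \left(8 - 5\right)\right) + \sqrt{-8 + 2 \left(8 - 3 \left(8 - 5\right)\right)}} = \frac{26542}{-3 + \left(8 - 9\right) + \sqrt{-8 + 2 \left(8 - 9\right)}} = \frac{26542}{-3 - 1 + \sqrt{-8 + 2 \left(-1\right)}} = \frac{26542}{-3 - 1 + \sqrt{-8 - 2}} = \frac{26542}{-3 - 1 + \sqrt{-10}} = \frac{26542}{-3 - 1 + i \sqrt{10}} = \frac{26542}{-4 + i \sqrt{10}}$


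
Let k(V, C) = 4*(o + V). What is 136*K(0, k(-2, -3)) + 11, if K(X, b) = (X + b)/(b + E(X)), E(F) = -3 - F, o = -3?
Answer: 2973/23 ≈ 129.26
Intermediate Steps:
k(V, C) = -12 + 4*V (k(V, C) = 4*(-3 + V) = -12 + 4*V)
K(X, b) = (X + b)/(-3 + b - X) (K(X, b) = (X + b)/(b + (-3 - X)) = (X + b)/(-3 + b - X))
136*K(0, k(-2, -3)) + 11 = 136*((0 + (-12 + 4*(-2)))/(-3 + (-12 + 4*(-2)) - 1*0)) + 11 = 136*((0 + (-12 - 8))/(-3 + (-12 - 8) + 0)) + 11 = 136*((0 - 20)/(-3 - 20 + 0)) + 11 = 136*(-20/(-23)) + 11 = 136*(-1/23*(-20)) + 11 = 136*(20/23) + 11 = 2720/23 + 11 = 2973/23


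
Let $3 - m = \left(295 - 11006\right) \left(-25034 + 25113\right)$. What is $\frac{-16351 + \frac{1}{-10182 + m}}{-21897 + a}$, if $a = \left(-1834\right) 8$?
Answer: $\frac{13669272489}{30571318310} \approx 0.44713$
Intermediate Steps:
$m = 846172$ ($m = 3 - \left(295 - 11006\right) \left(-25034 + 25113\right) = 3 - \left(-10711\right) 79 = 3 - -846169 = 3 + 846169 = 846172$)
$a = -14672$
$\frac{-16351 + \frac{1}{-10182 + m}}{-21897 + a} = \frac{-16351 + \frac{1}{-10182 + 846172}}{-21897 - 14672} = \frac{-16351 + \frac{1}{835990}}{-36569} = \left(-16351 + \frac{1}{835990}\right) \left(- \frac{1}{36569}\right) = \left(- \frac{13669272489}{835990}\right) \left(- \frac{1}{36569}\right) = \frac{13669272489}{30571318310}$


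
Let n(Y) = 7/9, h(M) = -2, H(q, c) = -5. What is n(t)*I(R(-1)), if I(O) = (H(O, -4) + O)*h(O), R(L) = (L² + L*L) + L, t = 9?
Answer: 56/9 ≈ 6.2222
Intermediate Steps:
R(L) = L + 2*L² (R(L) = (L² + L²) + L = 2*L² + L = L + 2*L²)
n(Y) = 7/9 (n(Y) = 7*(⅑) = 7/9)
I(O) = 10 - 2*O (I(O) = (-5 + O)*(-2) = 10 - 2*O)
n(t)*I(R(-1)) = 7*(10 - (-2)*(1 + 2*(-1)))/9 = 7*(10 - (-2)*(1 - 2))/9 = 7*(10 - (-2)*(-1))/9 = 7*(10 - 2*1)/9 = 7*(10 - 2)/9 = (7/9)*8 = 56/9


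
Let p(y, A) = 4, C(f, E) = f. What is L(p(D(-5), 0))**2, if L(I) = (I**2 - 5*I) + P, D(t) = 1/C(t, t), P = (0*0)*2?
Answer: 16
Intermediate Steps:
P = 0 (P = 0*2 = 0)
D(t) = 1/t
L(I) = I**2 - 5*I (L(I) = (I**2 - 5*I) + 0 = I**2 - 5*I)
L(p(D(-5), 0))**2 = (4*(-5 + 4))**2 = (4*(-1))**2 = (-4)**2 = 16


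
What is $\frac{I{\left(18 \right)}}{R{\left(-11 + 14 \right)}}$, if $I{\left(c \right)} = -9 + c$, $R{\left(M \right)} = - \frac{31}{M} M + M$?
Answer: $- \frac{9}{28} \approx -0.32143$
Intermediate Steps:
$R{\left(M \right)} = -31 + M$
$\frac{I{\left(18 \right)}}{R{\left(-11 + 14 \right)}} = \frac{-9 + 18}{-31 + \left(-11 + 14\right)} = \frac{9}{-31 + 3} = \frac{9}{-28} = 9 \left(- \frac{1}{28}\right) = - \frac{9}{28}$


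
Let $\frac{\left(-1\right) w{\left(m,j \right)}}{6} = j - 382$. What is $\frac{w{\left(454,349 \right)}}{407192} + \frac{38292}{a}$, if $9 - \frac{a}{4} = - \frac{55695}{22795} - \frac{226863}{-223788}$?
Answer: $\frac{4700927464815491}{5121547165836} \approx 917.87$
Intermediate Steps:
$w{\left(m,j \right)} = 2292 - 6 j$ ($w{\left(m,j \right)} = - 6 \left(j - 382\right) = - 6 \left(-382 + j\right) = 2292 - 6 j$)
$a = \frac{75466323}{1808953}$ ($a = 36 - 4 \left(- \frac{55695}{22795} - \frac{226863}{-223788}\right) = 36 - 4 \left(\left(-55695\right) \frac{1}{22795} - - \frac{75621}{74596}\right) = 36 - 4 \left(- \frac{237}{97} + \frac{75621}{74596}\right) = 36 - - \frac{10344015}{1808953} = 36 + \frac{10344015}{1808953} = \frac{75466323}{1808953} \approx 41.718$)
$\frac{w{\left(454,349 \right)}}{407192} + \frac{38292}{a} = \frac{2292 - 2094}{407192} + \frac{38292}{\frac{75466323}{1808953}} = \left(2292 - 2094\right) \frac{1}{407192} + 38292 \cdot \frac{1808953}{75466323} = 198 \cdot \frac{1}{407192} + \frac{23089476092}{25155441} = \frac{99}{203596} + \frac{23089476092}{25155441} = \frac{4700927464815491}{5121547165836}$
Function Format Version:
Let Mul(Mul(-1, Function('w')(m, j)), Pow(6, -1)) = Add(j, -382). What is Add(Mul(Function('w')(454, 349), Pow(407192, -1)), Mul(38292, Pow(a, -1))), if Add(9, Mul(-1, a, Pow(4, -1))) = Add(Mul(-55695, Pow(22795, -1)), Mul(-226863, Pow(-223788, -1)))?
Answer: Rational(4700927464815491, 5121547165836) ≈ 917.87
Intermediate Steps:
Function('w')(m, j) = Add(2292, Mul(-6, j)) (Function('w')(m, j) = Mul(-6, Add(j, -382)) = Mul(-6, Add(-382, j)) = Add(2292, Mul(-6, j)))
a = Rational(75466323, 1808953) (a = Add(36, Mul(-4, Add(Mul(-55695, Pow(22795, -1)), Mul(-226863, Pow(-223788, -1))))) = Add(36, Mul(-4, Add(Mul(-55695, Rational(1, 22795)), Mul(-226863, Rational(-1, 223788))))) = Add(36, Mul(-4, Add(Rational(-237, 97), Rational(75621, 74596)))) = Add(36, Mul(-4, Rational(-10344015, 7235812))) = Add(36, Rational(10344015, 1808953)) = Rational(75466323, 1808953) ≈ 41.718)
Add(Mul(Function('w')(454, 349), Pow(407192, -1)), Mul(38292, Pow(a, -1))) = Add(Mul(Add(2292, Mul(-6, 349)), Pow(407192, -1)), Mul(38292, Pow(Rational(75466323, 1808953), -1))) = Add(Mul(Add(2292, -2094), Rational(1, 407192)), Mul(38292, Rational(1808953, 75466323))) = Add(Mul(198, Rational(1, 407192)), Rational(23089476092, 25155441)) = Add(Rational(99, 203596), Rational(23089476092, 25155441)) = Rational(4700927464815491, 5121547165836)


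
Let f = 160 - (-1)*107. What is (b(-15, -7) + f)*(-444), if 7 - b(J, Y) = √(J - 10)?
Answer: -121656 + 2220*I ≈ -1.2166e+5 + 2220.0*I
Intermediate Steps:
b(J, Y) = 7 - √(-10 + J) (b(J, Y) = 7 - √(J - 10) = 7 - √(-10 + J))
f = 267 (f = 160 - 1*(-107) = 160 + 107 = 267)
(b(-15, -7) + f)*(-444) = ((7 - √(-10 - 15)) + 267)*(-444) = ((7 - √(-25)) + 267)*(-444) = ((7 - 5*I) + 267)*(-444) = (274 - 5*I)*(-444) = -121656 + 2220*I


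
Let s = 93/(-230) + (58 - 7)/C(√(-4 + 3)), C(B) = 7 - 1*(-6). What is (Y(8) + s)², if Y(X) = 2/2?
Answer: 182547121/8940100 ≈ 20.419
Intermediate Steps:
C(B) = 13 (C(B) = 7 + 6 = 13)
Y(X) = 1 (Y(X) = 2*(½) = 1)
s = 10521/2990 (s = 93/(-230) + (58 - 7)/13 = 93*(-1/230) + 51*(1/13) = -93/230 + 51/13 = 10521/2990 ≈ 3.5187)
(Y(8) + s)² = (1 + 10521/2990)² = (13511/2990)² = 182547121/8940100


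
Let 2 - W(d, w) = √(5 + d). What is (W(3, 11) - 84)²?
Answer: 6732 + 328*√2 ≈ 7195.9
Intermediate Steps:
W(d, w) = 2 - √(5 + d)
(W(3, 11) - 84)² = ((2 - √(5 + 3)) - 84)² = ((2 - √8) - 84)² = ((2 - 2*√2) - 84)² = (-82 - 2*√2)²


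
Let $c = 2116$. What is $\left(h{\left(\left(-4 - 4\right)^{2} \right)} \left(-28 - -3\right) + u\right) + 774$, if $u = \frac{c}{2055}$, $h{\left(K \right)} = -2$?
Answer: $\frac{1695436}{2055} \approx 825.03$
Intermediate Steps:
$u = \frac{2116}{2055} \approx 1.0297$
$\left(h{\left(\left(-4 - 4\right)^{2} \right)} \left(-28 - -3\right) + u\right) + 774 = \left(- 2 \left(-28 - -3\right) + \frac{2116}{2055}\right) + 774 = \left(- 2 \left(-28 + 3\right) + \frac{2116}{2055}\right) + 774 = \left(\left(-2\right) \left(-25\right) + \frac{2116}{2055}\right) + 774 = \left(50 + \frac{2116}{2055}\right) + 774 = \frac{104866}{2055} + 774 = \frac{1695436}{2055}$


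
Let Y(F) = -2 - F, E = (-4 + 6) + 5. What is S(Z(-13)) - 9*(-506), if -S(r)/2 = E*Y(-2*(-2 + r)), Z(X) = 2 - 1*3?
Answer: 4666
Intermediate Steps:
E = 7 (E = 2 + 5 = 7)
Z(X) = -1 (Z(X) = 2 - 3 = -1)
S(r) = 84 - 28*r (S(r) = -14*(-2 - (-2)*(-2 + r)) = -14*(-2 - (4 - 2*r)) = -14*(-2 + (-4 + 2*r)) = -14*(-6 + 2*r) = -2*(-42 + 14*r) = 84 - 28*r)
S(Z(-13)) - 9*(-506) = (84 - 28*(-1)) - 9*(-506) = (84 + 28) - 1*(-4554) = 112 + 4554 = 4666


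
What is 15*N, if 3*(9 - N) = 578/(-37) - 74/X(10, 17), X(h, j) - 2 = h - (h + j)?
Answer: 20917/111 ≈ 188.44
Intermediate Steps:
X(h, j) = 2 - j (X(h, j) = 2 + (h - (h + j)) = 2 + (h + (-h - j)) = 2 - j)
N = 20917/1665 (N = 9 - (578/(-37) - 74/(2 - 1*17))/3 = 9 - (578*(-1/37) - 74/(2 - 17))/3 = 9 - (-578/37 - 74/(-15))/3 = 9 - (-578/37 - 74*(-1/15))/3 = 9 - (-578/37 + 74/15)/3 = 9 - 1/3*(-5932/555) = 9 + 5932/1665 = 20917/1665 ≈ 12.563)
15*N = 15*(20917/1665) = 20917/111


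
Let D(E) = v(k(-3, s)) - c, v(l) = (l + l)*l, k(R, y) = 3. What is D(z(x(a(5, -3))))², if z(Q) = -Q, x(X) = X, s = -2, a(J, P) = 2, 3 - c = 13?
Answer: 784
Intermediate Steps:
c = -10 (c = 3 - 1*13 = 3 - 13 = -10)
v(l) = 2*l² (v(l) = (2*l)*l = 2*l²)
D(E) = 28 (D(E) = 2*3² - 1*(-10) = 2*9 + 10 = 18 + 10 = 28)
D(z(x(a(5, -3))))² = 28² = 784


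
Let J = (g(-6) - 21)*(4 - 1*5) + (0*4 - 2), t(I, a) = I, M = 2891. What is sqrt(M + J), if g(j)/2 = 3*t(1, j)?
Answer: 22*sqrt(6) ≈ 53.889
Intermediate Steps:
g(j) = 6 (g(j) = 2*(3*1) = 2*3 = 6)
J = 13 (J = (6 - 21)*(4 - 1*5) + (0*4 - 2) = -15*(4 - 5) + (0 - 2) = -15*(-1) - 2 = 15 - 2 = 13)
sqrt(M + J) = sqrt(2891 + 13) = sqrt(2904) = 22*sqrt(6)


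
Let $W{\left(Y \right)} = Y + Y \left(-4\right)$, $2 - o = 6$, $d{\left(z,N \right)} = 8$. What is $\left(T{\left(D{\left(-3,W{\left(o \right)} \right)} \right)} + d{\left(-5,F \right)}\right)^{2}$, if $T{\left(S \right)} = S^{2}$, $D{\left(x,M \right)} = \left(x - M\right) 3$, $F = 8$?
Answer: $4133089$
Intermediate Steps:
$o = -4$ ($o = 2 - 6 = -4$)
$W{\left(Y \right)} = - 3 Y$ ($W{\left(Y \right)} = Y - 4 Y = - 3 Y$)
$D{\left(x,M \right)} = - 3 M + 3 x$
$\left(T{\left(D{\left(-3,W{\left(o \right)} \right)} \right)} + d{\left(-5,F \right)}\right)^{2} = \left(\left(- 3 \left(\left(-3\right) \left(-4\right)\right) + 3 \left(-3\right)\right)^{2} + 8\right)^{2} = \left(\left(\left(-3\right) 12 - 9\right)^{2} + 8\right)^{2} = \left(\left(-36 - 9\right)^{2} + 8\right)^{2} = \left(\left(-45\right)^{2} + 8\right)^{2} = \left(2025 + 8\right)^{2} = 2033^{2} = 4133089$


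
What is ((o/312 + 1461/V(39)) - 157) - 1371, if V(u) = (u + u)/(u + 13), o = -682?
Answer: -86765/156 ≈ -556.19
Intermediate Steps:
V(u) = 2*u/(13 + u) (V(u) = (2*u)/(13 + u) = 2*u/(13 + u))
((o/312 + 1461/V(39)) - 157) - 1371 = ((-682/312 + 1461/((2*39/(13 + 39)))) - 157) - 1371 = ((-682*1/312 + 1461/((2*39/52))) - 157) - 1371 = ((-341/156 + 1461/((2*39*(1/52)))) - 157) - 1371 = ((-341/156 + 1461/(3/2)) - 157) - 1371 = ((-341/156 + 1461*(2/3)) - 157) - 1371 = ((-341/156 + 974) - 157) - 1371 = (151603/156 - 157) - 1371 = 127111/156 - 1371 = -86765/156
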